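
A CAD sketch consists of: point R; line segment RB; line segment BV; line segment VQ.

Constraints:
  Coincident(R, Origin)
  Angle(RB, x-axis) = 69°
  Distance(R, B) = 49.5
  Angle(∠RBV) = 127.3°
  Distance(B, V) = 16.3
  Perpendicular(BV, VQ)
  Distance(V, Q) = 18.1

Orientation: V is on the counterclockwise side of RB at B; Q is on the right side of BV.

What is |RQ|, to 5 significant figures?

73.803

∠RBV = 127.3°, so BV runs at 69.0° + (180° − 127.3°) = 121.70° from the x-axis; with |BV| = 16.3, V = B + 16.3·(cos 121.70°, sin 121.70°) = (9.1740, 60.080). BV is perpendicular to VQ; with |VQ| = 18.1 on the right of BV, Q = V + 18.1·(0.85081, 0.52547) = (24.574, 69.591). Then |RQ| = |Q − R| = 73.803.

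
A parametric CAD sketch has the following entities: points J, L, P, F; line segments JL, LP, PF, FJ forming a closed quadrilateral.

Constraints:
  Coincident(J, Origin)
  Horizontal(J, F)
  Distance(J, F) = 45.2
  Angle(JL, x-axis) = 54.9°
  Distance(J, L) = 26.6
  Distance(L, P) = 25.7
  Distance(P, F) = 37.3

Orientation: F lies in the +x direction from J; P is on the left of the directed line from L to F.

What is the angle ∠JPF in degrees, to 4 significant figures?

58.66°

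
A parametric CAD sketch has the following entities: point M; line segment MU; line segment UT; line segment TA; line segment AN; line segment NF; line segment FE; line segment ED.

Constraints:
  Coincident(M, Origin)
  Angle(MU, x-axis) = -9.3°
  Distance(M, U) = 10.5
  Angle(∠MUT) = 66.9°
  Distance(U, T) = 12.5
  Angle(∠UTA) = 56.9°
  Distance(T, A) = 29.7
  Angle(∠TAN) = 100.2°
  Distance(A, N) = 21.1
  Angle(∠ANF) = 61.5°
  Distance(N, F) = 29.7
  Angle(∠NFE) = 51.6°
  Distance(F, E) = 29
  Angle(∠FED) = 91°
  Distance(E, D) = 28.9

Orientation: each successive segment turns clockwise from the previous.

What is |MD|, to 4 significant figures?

37.51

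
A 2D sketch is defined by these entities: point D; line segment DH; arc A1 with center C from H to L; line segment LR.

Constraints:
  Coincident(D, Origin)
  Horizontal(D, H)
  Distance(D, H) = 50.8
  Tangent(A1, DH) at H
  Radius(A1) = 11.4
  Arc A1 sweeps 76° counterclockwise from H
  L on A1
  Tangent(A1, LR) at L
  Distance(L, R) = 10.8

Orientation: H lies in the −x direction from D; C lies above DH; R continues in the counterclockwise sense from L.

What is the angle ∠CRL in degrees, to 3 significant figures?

46.5°

D is at the origin; DH is horizontal with |DH| = 50.8 and H on the −x side, so H = (-50.8, 0.00). A1 meets DH tangentially, so CH is at right angles to DH, so C = H + (0, 11.4) = (-50.8, 11.4). On A1, H sits at bearing -90° from C; a 76° counterclockwise sweep puts L at bearing -14°, so L = C + 11.4·(cos -14°, sin -14°) = (-39.7, 8.64). The tangent condition forces CL to be normal to LR, so LR runs along (−sin -14°, cos -14°); with |LR| = 10.8, R = (-37.1, 19.1). Then cos ∠CRL = RC·RL / (|RC||RL|), giving 46.5°.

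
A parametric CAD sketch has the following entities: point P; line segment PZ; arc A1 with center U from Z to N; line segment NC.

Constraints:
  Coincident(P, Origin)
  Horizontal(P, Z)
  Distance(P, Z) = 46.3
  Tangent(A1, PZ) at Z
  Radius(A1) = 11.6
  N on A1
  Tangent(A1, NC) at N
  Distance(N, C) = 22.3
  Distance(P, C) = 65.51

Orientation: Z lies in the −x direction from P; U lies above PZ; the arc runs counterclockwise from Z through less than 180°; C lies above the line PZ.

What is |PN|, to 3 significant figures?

43.6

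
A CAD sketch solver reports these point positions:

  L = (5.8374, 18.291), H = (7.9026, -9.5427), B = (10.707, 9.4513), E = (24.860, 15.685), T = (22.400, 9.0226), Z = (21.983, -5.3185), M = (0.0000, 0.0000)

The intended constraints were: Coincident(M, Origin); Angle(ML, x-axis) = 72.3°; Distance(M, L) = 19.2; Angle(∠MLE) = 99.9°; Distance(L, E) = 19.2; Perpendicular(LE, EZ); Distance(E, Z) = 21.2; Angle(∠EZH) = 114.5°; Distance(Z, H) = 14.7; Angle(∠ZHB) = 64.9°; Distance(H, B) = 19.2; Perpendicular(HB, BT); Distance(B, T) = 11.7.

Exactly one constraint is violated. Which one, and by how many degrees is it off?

Perpendicular(HB, BT) — off by 6.30°.

M = (0.00, 0.00) ✓; ML at 72.30° ✓; |ML| = 19.20 ✓; ∠MLE = 99.90° ✓; |LE| = 19.20 ✓; ∠(LE, EZ) = 90.00° ✓; |EZ| = 21.20 ✓; ∠EZH = 114.5° ✓; |ZH| = 14.70 ✓; ∠ZHB = 64.90° ✓; |HB| = 19.20 ✓; ∠(HB, BT) = 83.70° ✗; |BT| = 11.70 ✓.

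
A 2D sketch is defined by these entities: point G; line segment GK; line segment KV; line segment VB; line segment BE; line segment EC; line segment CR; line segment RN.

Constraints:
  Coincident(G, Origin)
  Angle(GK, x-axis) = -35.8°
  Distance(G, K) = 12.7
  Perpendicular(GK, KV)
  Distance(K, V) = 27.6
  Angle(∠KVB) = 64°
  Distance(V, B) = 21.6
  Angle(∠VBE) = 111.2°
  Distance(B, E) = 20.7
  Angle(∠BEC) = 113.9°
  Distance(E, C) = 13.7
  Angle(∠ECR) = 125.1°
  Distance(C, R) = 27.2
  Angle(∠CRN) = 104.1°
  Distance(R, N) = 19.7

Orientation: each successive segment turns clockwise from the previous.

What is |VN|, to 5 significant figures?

10.048

G is at the origin; GK runs at -35.8° with length 12.7, so K = (10.301, -7.4290). The perpendicularity gives KV at right angles to GK, so KV runs at -125.80°; with |KV| = 27.6, V = (-5.8443, -29.814). ∠KVB = 64.0° gives VB at 118.20° from the x-axis; with |VB| = 21.6, B = (-16.051, -10.778). ∠VBE = 111.2° gives BE at 49.400° from the x-axis; with |BE| = 20.7, E = (-2.5804, 4.9387). ∠BEC = 113.9° gives EC at -16.700° from the x-axis; with |EC| = 13.7, C = (10.542, 1.0019). ∠ECR = 125.1° gives CR at -71.600° from the x-axis; with |CR| = 27.2, R = (19.127, -24.808). ∠CRN = 104.1° gives RN at -147.50° from the x-axis; with |RN| = 19.7, N = (2.5126, -35.392). Then |VN| = |N − V| = 10.048.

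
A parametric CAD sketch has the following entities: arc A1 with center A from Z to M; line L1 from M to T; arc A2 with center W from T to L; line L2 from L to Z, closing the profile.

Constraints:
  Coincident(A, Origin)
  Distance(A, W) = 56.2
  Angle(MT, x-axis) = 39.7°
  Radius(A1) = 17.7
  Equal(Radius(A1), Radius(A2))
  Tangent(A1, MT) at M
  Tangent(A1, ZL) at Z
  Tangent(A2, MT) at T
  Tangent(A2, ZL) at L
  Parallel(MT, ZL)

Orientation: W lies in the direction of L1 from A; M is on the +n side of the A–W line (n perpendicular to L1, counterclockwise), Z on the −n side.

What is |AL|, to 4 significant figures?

58.92

Tangency of A1 to both parallel lines with radius 17.7 puts M and Z at A ± 17.7·n: M = (-11.31, 13.62), Z = (11.31, -13.62). Equal radii place T and L the same way about W: T = W + 17.7·n = (31.93, 49.52), L = W − 17.7·n = (54.55, 22.28). Then |AL| = |L − A| = 58.92.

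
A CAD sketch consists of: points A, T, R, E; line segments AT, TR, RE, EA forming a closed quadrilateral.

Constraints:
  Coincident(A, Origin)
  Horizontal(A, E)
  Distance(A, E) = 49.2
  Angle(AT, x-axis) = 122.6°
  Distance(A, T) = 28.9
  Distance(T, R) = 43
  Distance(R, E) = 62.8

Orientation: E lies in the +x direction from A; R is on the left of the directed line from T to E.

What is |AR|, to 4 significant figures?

55.78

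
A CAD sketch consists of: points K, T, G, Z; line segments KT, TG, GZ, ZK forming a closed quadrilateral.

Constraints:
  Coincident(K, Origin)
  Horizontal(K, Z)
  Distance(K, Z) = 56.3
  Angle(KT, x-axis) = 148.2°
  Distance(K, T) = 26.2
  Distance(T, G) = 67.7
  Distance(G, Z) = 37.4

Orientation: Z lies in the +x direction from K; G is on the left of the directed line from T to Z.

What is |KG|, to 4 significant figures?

54.55

Checks: |TG| = 67.70 ✓; |GZ| = 37.40 ✓.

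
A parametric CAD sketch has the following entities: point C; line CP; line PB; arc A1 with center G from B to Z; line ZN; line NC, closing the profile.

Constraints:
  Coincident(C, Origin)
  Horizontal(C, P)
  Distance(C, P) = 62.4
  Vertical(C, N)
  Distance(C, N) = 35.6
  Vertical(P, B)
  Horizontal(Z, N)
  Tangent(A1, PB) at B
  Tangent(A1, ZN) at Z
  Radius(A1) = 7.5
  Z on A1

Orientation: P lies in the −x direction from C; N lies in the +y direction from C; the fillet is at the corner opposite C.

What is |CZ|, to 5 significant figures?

65.432

C is at the origin; C and P share the same y with |CP| = 62.4 and P on the −x side, so P = (-62.400, 0.0000). CN is vertical with |CN| = 35.6 and N on the +y side, so N = (0.0000, 35.600). The virtual corner opposite C is at (-62.400, 35.600). The tangent condition forces GB to be normal to PB and the tangent condition forces GZ to be normal to ZN, with radius 7.5, so the center G sits 7.5 in from both sides at G = (-54.900, 28.100). That places the tangent points at B = (-62.400, 28.100) on PB and Z = (-54.900, 35.600) on ZN. Then |CZ| = |Z − C| = 65.432.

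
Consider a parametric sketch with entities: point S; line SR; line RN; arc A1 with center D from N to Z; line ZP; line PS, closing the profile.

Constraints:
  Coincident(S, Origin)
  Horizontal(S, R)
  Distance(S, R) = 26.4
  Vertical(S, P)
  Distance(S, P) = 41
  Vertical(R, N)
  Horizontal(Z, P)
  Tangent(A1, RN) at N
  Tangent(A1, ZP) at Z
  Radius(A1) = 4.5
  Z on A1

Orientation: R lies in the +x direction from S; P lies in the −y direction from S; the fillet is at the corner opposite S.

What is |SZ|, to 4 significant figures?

46.48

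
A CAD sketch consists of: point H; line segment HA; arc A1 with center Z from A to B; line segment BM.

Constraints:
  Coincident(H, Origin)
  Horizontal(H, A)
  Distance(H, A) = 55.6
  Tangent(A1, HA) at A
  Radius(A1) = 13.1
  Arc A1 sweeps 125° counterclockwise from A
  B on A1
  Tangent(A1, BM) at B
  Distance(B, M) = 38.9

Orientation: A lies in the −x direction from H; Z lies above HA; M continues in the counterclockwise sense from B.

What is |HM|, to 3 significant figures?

85.2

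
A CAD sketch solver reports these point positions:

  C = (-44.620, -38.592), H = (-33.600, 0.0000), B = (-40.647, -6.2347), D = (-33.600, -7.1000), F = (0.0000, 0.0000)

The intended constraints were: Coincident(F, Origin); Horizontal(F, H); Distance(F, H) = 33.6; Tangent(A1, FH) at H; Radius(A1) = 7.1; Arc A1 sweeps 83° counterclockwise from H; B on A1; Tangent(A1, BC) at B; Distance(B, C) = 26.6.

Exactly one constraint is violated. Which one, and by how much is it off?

Distance(B, C) = 26.6 — off by 6.00.

F = (0.00, 0.00) ✓; F.y = 0.00, H.y = 0.00 ✓; |FH| = 33.60 ✓; ∠(DH, HF) = 90.00° ✓; |DH| = 7.100 ✓; bearing(D→B) − bearing(D→H) = 83.00° ✓; |DB| = 7.100 ✓; ∠(DB, BC) = 90.00° ✓; |BC| = 32.60 ✗.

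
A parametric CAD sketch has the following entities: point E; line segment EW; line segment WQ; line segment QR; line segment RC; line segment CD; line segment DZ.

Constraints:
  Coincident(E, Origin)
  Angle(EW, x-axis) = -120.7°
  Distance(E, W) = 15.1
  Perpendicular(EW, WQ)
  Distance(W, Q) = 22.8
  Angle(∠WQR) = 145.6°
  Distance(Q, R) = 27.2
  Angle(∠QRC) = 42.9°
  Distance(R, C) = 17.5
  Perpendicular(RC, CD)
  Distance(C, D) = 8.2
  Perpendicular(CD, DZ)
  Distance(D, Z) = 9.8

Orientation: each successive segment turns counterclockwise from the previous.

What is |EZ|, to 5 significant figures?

37.028

E is at the origin; EW runs at -120.7° with length 15.1, so W = (-7.7092, -12.984). EW ⟂ WQ, so WQ runs at -30.700°; with |WQ| = 22.8, Q = (11.895, -24.624). ∠WQR = 145.6° gives QR at 3.7000° from the x-axis; with |QR| = 27.2, R = (39.039, -22.869). ∠QRC = 42.9° gives RC at 140.80° from the x-axis; with |RC| = 17.5, C = (25.477, -11.808). RC is perpendicular to CD, so CD runs at -129.20°; with |CD| = 8.2, D = (20.295, -18.163). The perpendicularity gives DZ at right angles to CD, so DZ runs at -39.200°; with |DZ| = 9.8, Z = (27.889, -24.357). Then |EZ| = |Z − E| = 37.028.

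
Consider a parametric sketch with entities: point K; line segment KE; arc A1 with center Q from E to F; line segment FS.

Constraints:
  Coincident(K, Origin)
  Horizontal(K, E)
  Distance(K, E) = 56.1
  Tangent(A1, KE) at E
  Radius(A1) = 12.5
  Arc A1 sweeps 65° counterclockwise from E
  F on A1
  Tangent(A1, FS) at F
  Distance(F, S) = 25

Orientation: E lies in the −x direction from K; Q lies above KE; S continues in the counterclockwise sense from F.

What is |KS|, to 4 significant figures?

45.42

On A1, E sits at bearing -90° from Q; a 65° counterclockwise sweep puts F at bearing -25°, so F = Q + 12.5·(cos -25°, sin -25°) = (-44.77, 7.217). Tangency of A1 to FS means the radius QF is perpendicular to FS, so FS runs along (−sin -25°, cos -25°); with |FS| = 25.0, S = (-34.21, 29.87). Then |KS| = |S − K| = 45.42.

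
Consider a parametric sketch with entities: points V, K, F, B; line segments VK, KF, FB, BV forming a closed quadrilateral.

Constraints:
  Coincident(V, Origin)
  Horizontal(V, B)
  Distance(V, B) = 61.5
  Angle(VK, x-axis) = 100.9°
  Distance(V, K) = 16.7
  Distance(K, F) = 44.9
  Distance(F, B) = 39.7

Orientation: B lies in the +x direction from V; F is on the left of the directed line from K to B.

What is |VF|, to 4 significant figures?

50.59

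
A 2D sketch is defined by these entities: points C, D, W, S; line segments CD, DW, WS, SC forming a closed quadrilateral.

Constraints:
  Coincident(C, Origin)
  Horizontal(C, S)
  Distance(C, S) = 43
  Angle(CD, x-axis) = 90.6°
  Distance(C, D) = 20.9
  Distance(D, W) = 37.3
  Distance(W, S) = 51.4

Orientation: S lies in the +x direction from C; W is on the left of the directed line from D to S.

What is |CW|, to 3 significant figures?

54.4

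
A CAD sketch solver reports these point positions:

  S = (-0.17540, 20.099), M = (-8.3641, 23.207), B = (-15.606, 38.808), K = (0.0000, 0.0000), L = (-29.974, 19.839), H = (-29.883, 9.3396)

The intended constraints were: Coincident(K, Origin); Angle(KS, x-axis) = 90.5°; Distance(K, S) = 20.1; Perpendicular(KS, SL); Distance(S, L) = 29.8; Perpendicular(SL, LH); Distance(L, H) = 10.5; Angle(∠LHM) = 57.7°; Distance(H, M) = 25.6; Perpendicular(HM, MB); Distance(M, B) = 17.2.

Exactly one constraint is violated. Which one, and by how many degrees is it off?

Perpendicular(HM, MB) — off by 7.90°.

K = (0.00, 0.00) ✓; KS at 90.50° ✓; |KS| = 20.10 ✓; ∠(KS, SL) = 90.00° ✓; |SL| = 29.80 ✓; ∠(SL, LH) = 90.00° ✓; |LH| = 10.50 ✓; ∠LHM = 57.70° ✓; |HM| = 25.60 ✓; ∠(HM, MB) = 82.10° ✗; |MB| = 17.20 ✓.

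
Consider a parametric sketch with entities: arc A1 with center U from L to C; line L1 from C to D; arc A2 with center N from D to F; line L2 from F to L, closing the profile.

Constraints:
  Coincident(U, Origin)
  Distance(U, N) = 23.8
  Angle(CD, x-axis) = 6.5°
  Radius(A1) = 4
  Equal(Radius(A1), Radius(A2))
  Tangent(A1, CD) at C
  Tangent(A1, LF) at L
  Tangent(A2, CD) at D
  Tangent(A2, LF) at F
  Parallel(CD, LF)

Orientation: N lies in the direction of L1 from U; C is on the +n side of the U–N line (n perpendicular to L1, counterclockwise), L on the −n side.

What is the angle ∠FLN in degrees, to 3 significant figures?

9.54°

Tangency of A1 to both parallel lines with radius 4.0 puts C and L at U ± 4.0·n: C = (-0.453, 3.97), L = (0.453, -3.97). Equal radii place D and F the same way about N: D = N + 4.0·n = (23.2, 6.67), F = N − 4.0·n = (24.1, -1.28). Then cos ∠FLN = LF·LN / (|LF||LN|), giving 9.54°.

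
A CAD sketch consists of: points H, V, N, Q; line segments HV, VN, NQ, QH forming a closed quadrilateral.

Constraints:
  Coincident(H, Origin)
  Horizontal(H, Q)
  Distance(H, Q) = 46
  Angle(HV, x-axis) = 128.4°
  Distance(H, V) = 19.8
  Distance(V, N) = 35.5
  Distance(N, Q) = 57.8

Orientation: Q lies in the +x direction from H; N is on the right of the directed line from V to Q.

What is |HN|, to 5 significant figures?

21.438

Checks: |VN| = 35.50 ✓; |NQ| = 57.80 ✓.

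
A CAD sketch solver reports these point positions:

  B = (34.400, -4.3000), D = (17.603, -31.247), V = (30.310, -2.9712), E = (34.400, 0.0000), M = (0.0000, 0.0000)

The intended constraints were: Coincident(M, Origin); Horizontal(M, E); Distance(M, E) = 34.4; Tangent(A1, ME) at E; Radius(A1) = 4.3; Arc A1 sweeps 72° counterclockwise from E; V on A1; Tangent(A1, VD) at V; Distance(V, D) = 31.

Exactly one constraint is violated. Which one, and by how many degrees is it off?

Tangent(A1, VD) at V — off by 6.20°.

M = (0.00, 0.00) ✓; M.y = 0.00, E.y = 0.00 ✓; |ME| = 34.40 ✓; ∠(BE, EM) = 90.00° ✓; |BE| = 4.300 ✓; bearing(B→V) − bearing(B→E) = 72.00° ✓; |BV| = 4.300 ✓; ∠(BV, VD) = 96.20° ✗; |VD| = 31.00 ✓.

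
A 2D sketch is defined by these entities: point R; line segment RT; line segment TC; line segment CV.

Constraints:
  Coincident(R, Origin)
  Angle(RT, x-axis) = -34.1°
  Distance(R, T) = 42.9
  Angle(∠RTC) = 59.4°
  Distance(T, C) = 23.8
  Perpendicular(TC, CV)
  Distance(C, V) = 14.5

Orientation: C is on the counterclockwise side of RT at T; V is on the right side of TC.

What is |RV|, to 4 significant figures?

51.46

R is at the origin; RT runs at -34.1° with length 42.9, so T = 42.9·(cos -34.1°, sin -34.1°) = (35.52, -24.05). ∠RTC = 59.4°, so TC runs at -34.1° + (180° − 59.4°) = 86.50° from the x-axis; with |TC| = 23.8, C = T + 23.8·(cos 86.50°, sin 86.50°) = (36.98, -0.2958). The perpendicularity gives CV at right angles to TC; with |CV| = 14.5 on the right of TC, V = C + 14.5·(0.9981, -0.06105) = (51.45, -1.181). Then |RV| = |V − R| = 51.46.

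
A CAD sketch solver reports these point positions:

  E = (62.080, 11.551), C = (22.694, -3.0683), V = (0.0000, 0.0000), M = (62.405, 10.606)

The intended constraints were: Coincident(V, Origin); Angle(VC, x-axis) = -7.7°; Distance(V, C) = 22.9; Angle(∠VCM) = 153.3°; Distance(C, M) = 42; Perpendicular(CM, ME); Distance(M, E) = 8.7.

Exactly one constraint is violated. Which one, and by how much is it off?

Distance(M, E) = 8.7 — off by 7.70.

V = (0.00, 0.00) ✓; VC at -7.700° ✓; |VC| = 22.90 ✓; ∠VCM = 153.3° ✓; |CM| = 42.00 ✓; ∠(CM, ME) = 89.98° ✓; |ME| = 0.9993 ✗.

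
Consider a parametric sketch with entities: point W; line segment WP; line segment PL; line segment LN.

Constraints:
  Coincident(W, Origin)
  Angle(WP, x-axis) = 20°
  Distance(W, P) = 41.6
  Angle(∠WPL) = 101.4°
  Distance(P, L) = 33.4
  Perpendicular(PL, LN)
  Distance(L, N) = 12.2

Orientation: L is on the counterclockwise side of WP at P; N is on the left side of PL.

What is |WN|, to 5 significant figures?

50.490

∠WPL = 101.4°, so PL runs at 20.0° + (180° − 101.4°) = 98.600° from the x-axis; with |PL| = 33.4, L = P + 33.4·(cos 98.600°, sin 98.600°) = (34.097, 47.253). PL ⟂ LN; with |LN| = 12.2 on the left of PL, N = L + 12.2·(-0.98876, -0.14954) = (22.034, 45.428). Then |WN| = |N − W| = 50.490.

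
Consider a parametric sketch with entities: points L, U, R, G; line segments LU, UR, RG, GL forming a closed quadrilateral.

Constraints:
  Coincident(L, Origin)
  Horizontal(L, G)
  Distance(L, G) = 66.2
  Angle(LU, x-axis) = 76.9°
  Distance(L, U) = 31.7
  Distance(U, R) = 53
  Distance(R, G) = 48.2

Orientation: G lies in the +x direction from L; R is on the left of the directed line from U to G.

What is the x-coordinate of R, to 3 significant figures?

57.5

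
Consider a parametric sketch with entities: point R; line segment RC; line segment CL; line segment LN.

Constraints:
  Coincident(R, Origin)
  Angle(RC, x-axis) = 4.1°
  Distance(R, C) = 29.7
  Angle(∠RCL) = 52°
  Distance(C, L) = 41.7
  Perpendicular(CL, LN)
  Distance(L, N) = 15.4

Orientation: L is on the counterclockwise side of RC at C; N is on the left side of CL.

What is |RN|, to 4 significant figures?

24.75

∠RCL = 52.0°, so CL runs at 4.1° + (180° − 52.0°) = 132.1° from the x-axis; with |CL| = 41.7, L = C + 41.7·(cos 132.1°, sin 132.1°) = (1.667, 33.06). CL ⟂ LN; with |LN| = 15.4 on the left of CL, N = L + 15.4·(-0.7420, -0.6704) = (-9.759, 22.74). Then |RN| = |N − R| = 24.75.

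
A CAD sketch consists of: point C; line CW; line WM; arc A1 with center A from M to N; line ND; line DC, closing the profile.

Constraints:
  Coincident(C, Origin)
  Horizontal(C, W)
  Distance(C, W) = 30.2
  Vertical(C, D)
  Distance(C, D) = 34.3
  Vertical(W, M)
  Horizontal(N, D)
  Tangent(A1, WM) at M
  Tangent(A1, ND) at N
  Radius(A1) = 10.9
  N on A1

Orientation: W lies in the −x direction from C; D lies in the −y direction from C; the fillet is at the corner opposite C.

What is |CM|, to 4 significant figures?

38.20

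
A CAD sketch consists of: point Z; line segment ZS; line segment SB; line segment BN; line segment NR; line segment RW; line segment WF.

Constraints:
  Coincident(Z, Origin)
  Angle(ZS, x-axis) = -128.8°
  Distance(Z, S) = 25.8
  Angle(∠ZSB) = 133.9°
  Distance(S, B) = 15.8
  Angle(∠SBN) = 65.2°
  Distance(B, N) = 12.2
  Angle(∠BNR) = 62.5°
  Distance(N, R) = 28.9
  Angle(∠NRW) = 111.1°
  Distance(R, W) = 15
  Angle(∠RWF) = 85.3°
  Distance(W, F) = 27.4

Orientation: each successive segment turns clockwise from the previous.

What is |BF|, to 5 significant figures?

11.166

Z is at the origin; ZS runs at -128.8° with length 25.8, so S = (-16.166, -20.107). ∠ZSB = 133.9° gives SB at -174.90° from the x-axis; with |SB| = 15.8, B = (-31.904, -21.511). ∠SBN = 65.2° gives BN at 70.300° from the x-axis; with |BN| = 12.2, N = (-27.791, -10.026). ∠BNR = 62.5° gives NR at -47.200° from the x-axis; with |NR| = 28.9, R = (-8.1554, -31.230). ∠NRW = 111.1° gives RW at -116.10° from the x-axis; with |RW| = 15.0, W = (-14.754, -44.701). ∠RWF = 85.3° gives WF at 149.20° from the x-axis; with |WF| = 27.4, F = (-38.290, -30.671). Then |BF| = |F − B| = 11.166.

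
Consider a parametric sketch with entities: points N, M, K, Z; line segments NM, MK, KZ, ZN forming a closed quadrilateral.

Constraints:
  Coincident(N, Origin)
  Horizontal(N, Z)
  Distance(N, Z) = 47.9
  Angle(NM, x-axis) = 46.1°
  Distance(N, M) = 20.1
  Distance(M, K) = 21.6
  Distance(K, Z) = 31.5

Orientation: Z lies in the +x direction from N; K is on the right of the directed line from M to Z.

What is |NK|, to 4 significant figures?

18.49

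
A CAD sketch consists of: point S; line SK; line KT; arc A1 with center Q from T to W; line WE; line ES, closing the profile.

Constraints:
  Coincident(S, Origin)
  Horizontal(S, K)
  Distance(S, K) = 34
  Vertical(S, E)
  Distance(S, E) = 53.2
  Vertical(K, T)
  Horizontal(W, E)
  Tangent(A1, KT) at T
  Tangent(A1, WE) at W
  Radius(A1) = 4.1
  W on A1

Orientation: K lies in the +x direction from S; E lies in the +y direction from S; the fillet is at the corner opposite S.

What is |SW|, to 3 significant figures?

61.0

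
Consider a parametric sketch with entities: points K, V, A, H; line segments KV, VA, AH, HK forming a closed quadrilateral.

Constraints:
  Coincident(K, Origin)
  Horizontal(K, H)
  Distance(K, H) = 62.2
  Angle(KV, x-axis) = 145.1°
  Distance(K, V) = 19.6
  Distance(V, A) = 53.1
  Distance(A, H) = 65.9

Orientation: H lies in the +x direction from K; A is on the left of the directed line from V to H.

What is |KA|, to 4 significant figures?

54.14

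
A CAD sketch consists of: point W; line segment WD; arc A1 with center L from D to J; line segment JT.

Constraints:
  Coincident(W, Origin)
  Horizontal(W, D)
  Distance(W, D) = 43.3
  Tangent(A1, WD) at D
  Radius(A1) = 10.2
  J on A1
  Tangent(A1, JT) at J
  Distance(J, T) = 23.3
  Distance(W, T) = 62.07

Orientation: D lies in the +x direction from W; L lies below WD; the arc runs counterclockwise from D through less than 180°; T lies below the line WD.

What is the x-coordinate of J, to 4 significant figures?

35.87

Checks: ∠(LD, DW) = 90.00° ✓; |LJ| = 10.20 ✓; ∠(LJ, JT) = 90.00° ✓; |JT| = 23.30 ✓; |WT| = 62.07 ✓.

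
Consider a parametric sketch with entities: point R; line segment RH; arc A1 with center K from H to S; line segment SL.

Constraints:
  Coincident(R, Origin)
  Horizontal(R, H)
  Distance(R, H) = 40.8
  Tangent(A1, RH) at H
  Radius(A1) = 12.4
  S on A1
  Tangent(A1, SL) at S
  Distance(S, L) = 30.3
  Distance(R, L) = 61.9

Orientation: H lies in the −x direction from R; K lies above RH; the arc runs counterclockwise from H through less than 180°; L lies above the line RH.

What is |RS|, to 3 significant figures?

34.4

R is at the origin; R and H share the same y with |RH| = 40.8 and H on the −x side, so H = (-40.8, 0.00). Tangency of A1 to RH means the radius KH is perpendicular to RH, so K = H + (0, 12.4) = (-40.8, 12.4). Since KS ⟂ SL (tangency), |KL| = √(12.4² + 30.3²) = 32.7 regardless of where S sits on A1. So L lies on both circle(R, 61.9) and circle(K, 32.7); the above-RH intersection is L = (-42.4, 45.1). S is the foot of the tangent from L: S = (-29.6, 17.7).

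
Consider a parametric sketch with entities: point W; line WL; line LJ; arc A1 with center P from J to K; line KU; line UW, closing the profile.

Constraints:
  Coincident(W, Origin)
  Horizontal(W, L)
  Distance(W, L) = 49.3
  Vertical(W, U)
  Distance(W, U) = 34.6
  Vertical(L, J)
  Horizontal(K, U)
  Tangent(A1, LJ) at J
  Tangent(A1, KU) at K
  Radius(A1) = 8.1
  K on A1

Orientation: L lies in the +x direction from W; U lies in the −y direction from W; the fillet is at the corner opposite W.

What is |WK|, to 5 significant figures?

53.801

The virtual corner opposite W is at (49.300, -34.600). A1 meets LJ tangentially, so PJ is at right angles to LJ and A1 meets KU tangentially, so PK is at right angles to KU, with radius 8.1, so the center P sits 8.1 in from both sides at P = (41.200, -26.500). That places the tangent points at J = (49.300, -26.500) on LJ and K = (41.200, -34.600) on KU. Then |WK| = |K − W| = 53.801.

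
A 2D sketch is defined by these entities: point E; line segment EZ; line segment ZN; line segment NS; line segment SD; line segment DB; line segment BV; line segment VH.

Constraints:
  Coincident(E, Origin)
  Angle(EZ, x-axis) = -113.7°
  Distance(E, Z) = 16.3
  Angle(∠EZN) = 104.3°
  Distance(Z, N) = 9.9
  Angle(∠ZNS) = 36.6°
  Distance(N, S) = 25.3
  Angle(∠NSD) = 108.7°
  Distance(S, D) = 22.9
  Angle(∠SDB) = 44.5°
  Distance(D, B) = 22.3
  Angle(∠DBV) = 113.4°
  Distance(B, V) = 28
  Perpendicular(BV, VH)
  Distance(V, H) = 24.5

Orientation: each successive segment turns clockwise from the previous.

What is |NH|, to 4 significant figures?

41.60

∠DBV = 113.4° gives BV at 113.8° from the x-axis; with |BV| = 28.0, V = (-10.97, 7.783). The perpendicularity gives VH at right angles to BV, so VH runs at 23.80°; with |VH| = 24.5, H = (11.45, 17.67). Then |NH| = |H − N| = 41.60.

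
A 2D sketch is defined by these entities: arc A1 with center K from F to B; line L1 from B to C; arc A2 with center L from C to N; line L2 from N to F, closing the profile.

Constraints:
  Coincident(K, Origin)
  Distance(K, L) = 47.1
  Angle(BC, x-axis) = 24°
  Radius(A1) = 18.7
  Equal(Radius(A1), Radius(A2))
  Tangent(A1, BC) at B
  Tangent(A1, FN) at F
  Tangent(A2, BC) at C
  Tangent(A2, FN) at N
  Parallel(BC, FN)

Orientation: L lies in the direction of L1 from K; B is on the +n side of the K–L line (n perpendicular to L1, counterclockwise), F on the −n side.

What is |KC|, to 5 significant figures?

50.676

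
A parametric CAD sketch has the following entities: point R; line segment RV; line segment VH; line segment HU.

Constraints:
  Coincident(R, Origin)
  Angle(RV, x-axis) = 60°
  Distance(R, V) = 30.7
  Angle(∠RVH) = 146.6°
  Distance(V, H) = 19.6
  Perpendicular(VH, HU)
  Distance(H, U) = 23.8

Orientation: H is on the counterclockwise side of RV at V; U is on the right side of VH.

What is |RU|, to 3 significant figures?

60.8

R is at the origin; RV runs at 60.0° with length 30.7, so V = 30.7·(cos 60.0°, sin 60.0°) = (15.4, 26.6). ∠RVH = 146.6°, so VH runs at 60.0° + (180° − 146.6°) = 93.4° from the x-axis; with |VH| = 19.6, H = V + 19.6·(cos 93.4°, sin 93.4°) = (14.2, 46.2). VH ⟂ HU; with |HU| = 23.8 on the right of VH, U = H + 23.8·(0.998, 0.0593) = (37.9, 47.6). Then |RU| = |U − R| = 60.8.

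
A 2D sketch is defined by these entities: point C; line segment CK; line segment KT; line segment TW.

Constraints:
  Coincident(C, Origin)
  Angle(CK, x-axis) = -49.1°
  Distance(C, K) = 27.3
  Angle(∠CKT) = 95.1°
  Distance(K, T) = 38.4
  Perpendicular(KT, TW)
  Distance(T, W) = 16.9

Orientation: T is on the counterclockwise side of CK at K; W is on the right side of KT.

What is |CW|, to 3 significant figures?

60.1

C is at the origin; CK runs at -49.1° with length 27.3, so K = 27.3·(cos -49.1°, sin -49.1°) = (17.9, -20.6). ∠CKT = 95.1°, so KT runs at -49.1° + (180° − 95.1°) = 35.8° from the x-axis; with |KT| = 38.4, T = K + 38.4·(cos 35.8°, sin 35.8°) = (49.0, 1.83). KT ⟂ TW; with |TW| = 16.9 on the right of KT, W = T + 16.9·(0.585, -0.811) = (58.9, -11.9). Then |CW| = |W − C| = 60.1.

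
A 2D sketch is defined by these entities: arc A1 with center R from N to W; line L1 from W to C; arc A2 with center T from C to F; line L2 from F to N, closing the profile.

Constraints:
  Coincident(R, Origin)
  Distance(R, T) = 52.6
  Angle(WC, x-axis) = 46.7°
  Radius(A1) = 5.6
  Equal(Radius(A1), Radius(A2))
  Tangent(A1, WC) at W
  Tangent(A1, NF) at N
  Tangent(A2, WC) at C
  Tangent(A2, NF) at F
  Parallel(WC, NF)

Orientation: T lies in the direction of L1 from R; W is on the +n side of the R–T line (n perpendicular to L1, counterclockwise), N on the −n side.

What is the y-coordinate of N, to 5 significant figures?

-3.8406

The slot axis is L1's direction at 46.7°, so u = (cos 46.7°, sin 46.7°) = (0.68582, 0.72777) and n = (−sin 46.7°, cos 46.7°) = (-0.72777, 0.68582). R is at the origin and T lies 52.6 along u from R, so T = 52.6·u = (36.074, 38.281). Tangency of A1 to both parallel lines with radius 5.6 puts W and N at R ± 5.6·n: W = (-4.0755, 3.8406), N = (4.0755, -3.8406). So N.y = -3.8406.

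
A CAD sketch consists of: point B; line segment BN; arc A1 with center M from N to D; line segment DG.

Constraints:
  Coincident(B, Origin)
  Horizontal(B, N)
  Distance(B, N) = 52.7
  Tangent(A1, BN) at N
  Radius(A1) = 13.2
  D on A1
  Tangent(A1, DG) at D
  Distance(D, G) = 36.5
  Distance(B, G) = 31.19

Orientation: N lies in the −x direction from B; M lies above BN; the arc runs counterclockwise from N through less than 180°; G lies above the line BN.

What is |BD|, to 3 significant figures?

44.3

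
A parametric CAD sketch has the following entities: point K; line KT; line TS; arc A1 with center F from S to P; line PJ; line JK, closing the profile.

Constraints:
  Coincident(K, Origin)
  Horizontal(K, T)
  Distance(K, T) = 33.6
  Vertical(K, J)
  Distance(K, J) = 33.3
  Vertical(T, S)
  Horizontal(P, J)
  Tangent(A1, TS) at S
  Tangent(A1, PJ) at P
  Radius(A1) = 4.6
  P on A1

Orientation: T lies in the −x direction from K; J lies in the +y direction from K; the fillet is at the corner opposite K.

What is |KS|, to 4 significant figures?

44.19

K is at the origin; KT is horizontal with |KT| = 33.6 and T on the −x side, so T = (-33.60, 0.000). KJ is vertical with |KJ| = 33.3 and J on the +y side, so J = (0.000, 33.30). The virtual corner opposite K is at (-33.60, 33.30). Since A1 is tangent to TS there, FS ⟂ TS and since A1 is tangent to PJ there, FP ⟂ PJ, with radius 4.6, so the center F sits 4.6 in from both sides at F = (-29.00, 28.70). That places the tangent points at S = (-33.60, 28.70) on TS and P = (-29.00, 33.30) on PJ. Then |KS| = |S − K| = 44.19.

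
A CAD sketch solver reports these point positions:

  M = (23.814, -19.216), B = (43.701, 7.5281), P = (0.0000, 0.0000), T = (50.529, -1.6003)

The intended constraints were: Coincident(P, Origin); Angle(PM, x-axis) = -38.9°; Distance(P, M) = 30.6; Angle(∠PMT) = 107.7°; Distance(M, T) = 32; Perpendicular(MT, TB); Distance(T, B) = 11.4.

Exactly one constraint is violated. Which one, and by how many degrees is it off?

Perpendicular(MT, TB) — off by 3.40°.

P = (0.00, 0.00) ✓; PM at -38.90° ✓; |PM| = 30.60 ✓; ∠PMT = 107.7° ✓; |MT| = 32.00 ✓; ∠(MT, TB) = 93.40° ✗; |TB| = 11.40 ✓.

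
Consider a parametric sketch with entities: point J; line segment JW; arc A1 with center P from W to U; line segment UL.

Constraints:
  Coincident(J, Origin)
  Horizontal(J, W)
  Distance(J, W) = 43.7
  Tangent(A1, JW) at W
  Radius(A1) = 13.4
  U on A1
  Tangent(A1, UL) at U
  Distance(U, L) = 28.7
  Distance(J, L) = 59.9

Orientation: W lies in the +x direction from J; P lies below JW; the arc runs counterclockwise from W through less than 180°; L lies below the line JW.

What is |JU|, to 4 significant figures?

35.55

Checks: |PU| = 13.40 ✓; ∠(PU, UL) = 90.00° ✓; |UL| = 28.70 ✓; |JL| = 59.90 ✓.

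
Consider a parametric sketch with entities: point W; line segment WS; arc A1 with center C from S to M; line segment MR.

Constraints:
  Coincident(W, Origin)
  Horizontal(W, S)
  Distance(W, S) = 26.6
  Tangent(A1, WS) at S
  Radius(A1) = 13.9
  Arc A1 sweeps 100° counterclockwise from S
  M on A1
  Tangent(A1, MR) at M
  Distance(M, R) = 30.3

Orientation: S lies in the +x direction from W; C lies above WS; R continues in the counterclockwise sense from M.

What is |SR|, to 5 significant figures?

46.916

W is at the origin; WS is horizontal with |WS| = 26.6 and S on the +x side, so S = (26.600, 0.0000). Tangency of A1 to WS means the radius CS is perpendicular to WS, so C = S + (0, 13.9) = (26.600, 13.900). On A1, S sits at bearing -90° from C; a 100° counterclockwise sweep puts M at bearing 10°, so M = C + 13.9·(cos 10°, sin 10°) = (40.289, 16.314). The tangent condition forces CM to be normal to MR, so MR runs along (−sin 10°, cos 10°); with |MR| = 30.3, R = (35.027, 46.153). Then |SR| = |R − S| = 46.916.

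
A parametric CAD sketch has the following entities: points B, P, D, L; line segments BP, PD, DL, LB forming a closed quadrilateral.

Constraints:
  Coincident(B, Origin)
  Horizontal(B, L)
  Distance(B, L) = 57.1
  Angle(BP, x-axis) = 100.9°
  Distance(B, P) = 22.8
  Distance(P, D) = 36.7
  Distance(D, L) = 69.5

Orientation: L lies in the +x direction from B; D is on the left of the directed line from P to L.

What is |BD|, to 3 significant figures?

56.0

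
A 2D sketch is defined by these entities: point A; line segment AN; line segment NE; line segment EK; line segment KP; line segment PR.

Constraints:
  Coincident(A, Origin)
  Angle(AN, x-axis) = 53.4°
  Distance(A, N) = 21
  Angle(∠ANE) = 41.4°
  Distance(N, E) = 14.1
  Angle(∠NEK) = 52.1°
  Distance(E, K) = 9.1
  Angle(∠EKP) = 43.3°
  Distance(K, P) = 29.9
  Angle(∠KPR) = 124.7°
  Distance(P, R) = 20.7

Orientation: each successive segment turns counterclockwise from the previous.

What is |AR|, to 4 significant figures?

50.14

∠EKP = 43.3° gives KP at 96.60° from the x-axis; with |KP| = 29.9, P = (2.253, 37.77). ∠KPR = 124.7° gives PR at 151.9° from the x-axis; with |PR| = 20.7, R = (-16.01, 47.52). Then |AR| = |R − A| = 50.14.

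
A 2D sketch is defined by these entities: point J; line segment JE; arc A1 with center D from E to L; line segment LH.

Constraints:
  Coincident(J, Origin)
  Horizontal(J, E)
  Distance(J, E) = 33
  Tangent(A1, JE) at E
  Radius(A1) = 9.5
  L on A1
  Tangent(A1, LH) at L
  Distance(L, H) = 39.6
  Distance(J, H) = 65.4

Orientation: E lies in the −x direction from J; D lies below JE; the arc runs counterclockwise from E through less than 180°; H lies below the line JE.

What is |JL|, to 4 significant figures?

43.50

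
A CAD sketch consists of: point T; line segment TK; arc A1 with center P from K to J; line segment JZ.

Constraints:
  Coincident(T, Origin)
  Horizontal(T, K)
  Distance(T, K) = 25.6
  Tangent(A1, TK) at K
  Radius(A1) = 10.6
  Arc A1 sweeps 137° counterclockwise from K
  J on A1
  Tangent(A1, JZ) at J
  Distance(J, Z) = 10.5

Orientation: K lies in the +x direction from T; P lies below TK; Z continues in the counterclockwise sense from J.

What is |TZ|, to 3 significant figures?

36.5

T is at the origin; T and K share the same y with |TK| = 25.6 and K on the +x side, so K = (25.6, 0.00). The tangent condition forces PK to be normal to TK, so P = K + (0, -10.6) = (25.6, -10.6). On A1, K sits at bearing 90° from P; a 137° counterclockwise sweep puts J at bearing 227°, so J = P + 10.6·(cos 227°, sin 227°) = (18.4, -18.4). Tangency of A1 to JZ means the radius PJ is perpendicular to JZ, so JZ runs along (−sin 227°, cos 227°); with |JZ| = 10.5, Z = (26.1, -25.5). Then |TZ| = |Z − T| = 36.5.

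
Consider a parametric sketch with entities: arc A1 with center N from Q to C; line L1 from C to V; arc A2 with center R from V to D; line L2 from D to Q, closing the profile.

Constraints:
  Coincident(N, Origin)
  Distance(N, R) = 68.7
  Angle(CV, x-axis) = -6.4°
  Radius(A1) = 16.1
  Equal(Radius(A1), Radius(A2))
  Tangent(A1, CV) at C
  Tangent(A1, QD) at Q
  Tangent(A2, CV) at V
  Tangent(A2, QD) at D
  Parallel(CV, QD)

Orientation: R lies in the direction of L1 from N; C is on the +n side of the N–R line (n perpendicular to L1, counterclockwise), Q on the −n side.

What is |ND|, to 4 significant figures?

70.56

The slot axis is L1's direction at -6.4°, so u = (cos -6.4°, sin -6.4°) = (0.9938, -0.1115) and n = (−sin -6.4°, cos -6.4°) = (0.1115, 0.9938). N is at the origin and R lies 68.7 along u from N, so R = 68.7·u = (68.27, -7.658). Tangency of A1 to both parallel lines with radius 16.1 puts C and Q at N ± 16.1·n: C = (1.795, 16.00), Q = (-1.795, -16.00). Equal radii place V and D the same way about R: V = R + 16.1·n = (70.07, 8.342), D = R − 16.1·n = (66.48, -23.66). Then |ND| = |D − N| = 70.56.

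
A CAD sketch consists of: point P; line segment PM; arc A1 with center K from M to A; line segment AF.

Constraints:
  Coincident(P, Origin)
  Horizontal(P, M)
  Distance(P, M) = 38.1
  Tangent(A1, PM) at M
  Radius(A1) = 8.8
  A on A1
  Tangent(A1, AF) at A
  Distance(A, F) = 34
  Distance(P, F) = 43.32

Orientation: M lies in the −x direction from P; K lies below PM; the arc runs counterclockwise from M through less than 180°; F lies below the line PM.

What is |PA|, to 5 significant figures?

46.707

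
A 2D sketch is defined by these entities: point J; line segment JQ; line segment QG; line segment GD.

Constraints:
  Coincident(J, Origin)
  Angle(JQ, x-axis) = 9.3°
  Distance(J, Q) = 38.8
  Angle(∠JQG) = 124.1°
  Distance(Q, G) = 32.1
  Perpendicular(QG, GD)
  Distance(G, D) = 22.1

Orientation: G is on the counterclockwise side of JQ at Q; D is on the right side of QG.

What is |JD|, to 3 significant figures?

76.4

J is at the origin; JQ runs at 9.3° with length 38.8, so Q = 38.8·(cos 9.3°, sin 9.3°) = (38.3, 6.27). ∠JQG = 124.1°, so QG runs at 9.3° + (180° − 124.1°) = 65.2° from the x-axis; with |QG| = 32.1, G = Q + 32.1·(cos 65.2°, sin 65.2°) = (51.8, 35.4). QG is perpendicular to GD; with |GD| = 22.1 on the right of QG, D = G + 22.1·(0.908, -0.419) = (71.8, 26.1). Then |JD| = |D − J| = 76.4.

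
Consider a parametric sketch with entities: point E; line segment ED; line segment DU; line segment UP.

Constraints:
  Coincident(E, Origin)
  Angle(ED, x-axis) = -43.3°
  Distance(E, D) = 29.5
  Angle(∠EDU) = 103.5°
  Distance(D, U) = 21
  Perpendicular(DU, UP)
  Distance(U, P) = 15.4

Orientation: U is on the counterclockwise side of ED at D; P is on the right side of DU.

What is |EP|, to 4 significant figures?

52.16

∠EDU = 103.5°, so DU runs at -43.3° + (180° − 103.5°) = 33.20° from the x-axis; with |DU| = 21.0, U = D + 21.0·(cos 33.20°, sin 33.20°) = (39.04, -8.733). DU ⟂ UP; with |UP| = 15.4 on the right of DU, P = U + 15.4·(0.5476, -0.8368) = (47.47, -21.62). Then |EP| = |P − E| = 52.16.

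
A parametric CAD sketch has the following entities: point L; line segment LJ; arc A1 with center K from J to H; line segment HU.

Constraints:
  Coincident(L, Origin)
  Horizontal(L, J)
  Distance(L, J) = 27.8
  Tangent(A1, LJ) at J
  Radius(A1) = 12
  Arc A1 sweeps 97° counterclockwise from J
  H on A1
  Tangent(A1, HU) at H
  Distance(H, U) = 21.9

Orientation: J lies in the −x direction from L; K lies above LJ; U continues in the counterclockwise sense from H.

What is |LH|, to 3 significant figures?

20.8

L is at the origin; LJ is horizontal with |LJ| = 27.8 and J on the −x side, so J = (-27.8, 0.00). The tangent condition forces KJ to be normal to LJ, so K = J + (0, 12) = (-27.8, 12.0). On A1, J sits at bearing -90° from K; a 97° counterclockwise sweep puts H at bearing 7°, so H = K + 12.0·(cos 7°, sin 7°) = (-15.9, 13.5). Then |LH| = |H − L| = 20.8.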